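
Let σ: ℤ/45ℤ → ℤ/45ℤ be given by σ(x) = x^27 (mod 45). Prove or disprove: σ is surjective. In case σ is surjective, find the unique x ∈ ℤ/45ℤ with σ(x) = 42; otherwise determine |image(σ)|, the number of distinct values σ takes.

15

σ(0) = 0^27 = 0.
σ(15): Repeated squaring mod 45: 15^1 ≡ 15, 15^2 ≡ 15² = 225 ≡ 0, 15^4 ≡ 0² = 0, 15^8 ≡ 0² = 0, 15^16 ≡ 0² = 0. Since 27 = 16 + 8 + 2 + 1, 15^27 ≡ 0·0·0·15: 0·0 = 0, then 0·0 = 0, then 0·15 = 0. So 15^27 ≡ 0 (mod 45).
So σ(0) = σ(15) = 0 while 0 ≠ 15, thus σ is not injective.
A non-injective map from the 45-element set ℤ/45ℤ to itself takes at most 44 distinct values, so it cannot be surjective. Therefore σ is not surjective.
Since σ is not surjective, we determine |image(σ)|. Computing x^27 mod 45 for each x (by repeated squaring, reducing mod 45 at every step), the values σ(0), σ(1), …, σ(44) are: 0, 1, 8, 27, 19, 35, 36, 28, 17, 9, 10, 26, 18, 37, 44, 0, 1, 8, 27, 19, 35, 36, 28, 17, 9, 10, 26, 18, 37, 44, 0, 1, 8, 27, 19, 35, 36, 28, 17, 9, 10, 26, 18, 37, 44.
The distinct values are {0, 1, 8, 9, 10, 17, 18, 19, 26, 27, 28, 35, 36, 37, 44}; there are 15 of them.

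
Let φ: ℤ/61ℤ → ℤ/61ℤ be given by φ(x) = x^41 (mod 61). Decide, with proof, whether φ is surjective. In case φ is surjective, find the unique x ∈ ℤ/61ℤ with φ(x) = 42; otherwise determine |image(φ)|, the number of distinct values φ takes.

Since 61 is prime, the nonzero elements of ℤ/61ℤ form a cyclic group of order 60.
As gcd(41, 60) = 1, raising to the 41st power is a bijection on this group: if s^41 ≡ t^41 then (st^{−1})^41 = 1, and the only element of order dividing gcd(41, 60) = 1 is 1, so s = t.
With φ(0) = 0 this makes φ injective on all of ℤ/61ℤ, hence bijective (finite equal-size domain and codomain). In particular φ is surjective.
Since φ is surjective, we find the preimage of 42. The inverse of x ↦ x^41 on (ℤ/61ℤ)^× is x ↦ x^41, because 41·41 = 1681 = 28·60 + 1 ≡ 1 (mod 60) and x^{60} = 1 for x ≠ 0 (Fermat). So φ⁻¹(42) = 42^41 mod 61.
Repeated squaring mod 61: 42^1 ≡ 42, 42^2 ≡ 42² = 1764 ≡ 56, 42^4 ≡ 56² = 3136 ≡ 25, 42^8 ≡ 25² = 625 ≡ 15, 42^16 ≡ 15² = 225 ≡ 42, 42^32 ≡ 42² = 1764 ≡ 56. Since 41 = 32 + 8 + 1, 42^41 ≡ 56·15·42: 56·15 = 840 ≡ 47, then 47·42 = 1974 ≡ 22. So 42^41 ≡ 22 (mod 61).
Hence φ⁻¹(42) = 22.

22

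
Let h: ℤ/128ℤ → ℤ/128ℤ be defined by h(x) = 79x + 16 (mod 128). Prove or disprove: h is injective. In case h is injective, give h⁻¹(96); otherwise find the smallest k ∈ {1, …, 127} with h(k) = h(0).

If h(x_1) = h(x_2), then 79x_1 ≡ 79x_2 (mod 128). Because gcd(79, 128) = 1, we may cancel 79 to get x_1 ≡ x_2 (mod 128).
Hence h is injective.
We now compute 79⁻¹ mod 128 explicitly. Euclid's algorithm: 128 = 1·79 + 49, 79 = 1·49 + 30, 49 = 1·30 + 19, 30 = 1·19 + 11, 19 = 1·11 + 8, 11 = 1·8 + 3, 8 = 2·3 + 2, 3 = 1·2 + 1; back-substituting gives 1 = 47·79 − 29·128, so 79⁻¹ ≡ 47 (mod 128).
Since h is injective, we compute h⁻¹(96): solve 79x + 16 ≡ 96 (mod 128), i.e. 79x ≡ 80 (mod 128).
Multiplying by 79⁻¹ = 47 gives x ≡ 47·80 = 3760 = 29·128 + 48 ≡ 48 (mod 128).
Check: h(48) = 79·48 + 16 = 3808 = 29·128 + 96 ≡ 96 (mod 128).

48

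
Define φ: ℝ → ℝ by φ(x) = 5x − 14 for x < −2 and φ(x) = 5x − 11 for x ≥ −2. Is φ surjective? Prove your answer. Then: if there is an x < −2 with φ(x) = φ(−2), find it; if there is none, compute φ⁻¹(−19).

Both pieces are strictly increasing (slopes 5 and 5), so each is injective on its own interval.
The left piece maps (−∞, −2) onto (−∞, −24); the right piece maps [−2, ∞) onto [−21, ∞).
The union (−∞, −24) ∪ [−21, ∞) omits the interval between −24 and −21; in particular −24 has no preimage. So φ is not surjective.
Because the two images are disjoint, no x < −2 has φ(x) = φ(−2), so we compute φ⁻¹(−19): −19 lies in [−21, ∞), so solve 5x − 11 = −19: x = (−19 + 11)/5 = −8/5.

-8/5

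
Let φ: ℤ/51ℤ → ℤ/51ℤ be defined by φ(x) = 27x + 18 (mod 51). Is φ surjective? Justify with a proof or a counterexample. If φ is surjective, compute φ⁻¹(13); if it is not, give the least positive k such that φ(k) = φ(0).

17

Since gcd(27, 51) = 3, we have 27x ≡ 0 (mod 3) for all x, so φ(x) ≡ 0 (mod 3).
But 1 ≢ 0 (mod 3), so 1 ∈ ℤ/51ℤ has no preimage. Hence φ is not surjective.
Since φ is not surjective, we find the least positive k with φ(k) = φ(0): this means 27k ≡ 0 (mod 51), i.e. 51 ∣ 27k. Since gcd(27, 51) = 3, dividing through by 3 this holds exactly when 17 ∣ 9k, and as gcd(9, 17) = 1, exactly when 17 ∣ k.
The smallest positive such k is 17.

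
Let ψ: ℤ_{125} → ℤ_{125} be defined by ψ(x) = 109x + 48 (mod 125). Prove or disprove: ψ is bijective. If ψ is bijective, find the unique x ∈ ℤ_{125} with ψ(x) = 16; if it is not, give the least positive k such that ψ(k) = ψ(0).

2

Suppose ψ(u) = ψ(v) in ℤ_{125}. Then 109u + 48 ≡ 109v + 48 (mod 125), hence 109(u − v) ≡ 0 (mod 125).
Since gcd(109, 125) = 1, 109 is invertible modulo 125, hence u − v ≡ 0 (mod 125), i.e. u = v.
We now compute 109⁻¹ mod 125 explicitly. Euclid's algorithm: 125 = 1·109 + 16, 109 = 6·16 + 13, 16 = 1·13 + 3, 13 = 4·3 + 1; back-substituting gives 1 = 39·109 − 34·125, so 109⁻¹ ≡ 39 (mod 125).
Then y ↦ 39(y − 48) is a two-sided inverse to ψ, so every y ∈ ℤ_{125} has a preimage.
Thus ψ is bijective.
Since ψ is bijective, we compute ψ⁻¹(16): solve 109x + 48 ≡ 16 (mod 125), i.e. 109x ≡ 93 (mod 125).
Multiplying by 109⁻¹ = 39 gives x ≡ 39·93 = 3627 = 29·125 + 2 ≡ 2 (mod 125).
Check: ψ(2) = 109·2 + 48 = 266 = 2·125 + 16 ≡ 16 (mod 125).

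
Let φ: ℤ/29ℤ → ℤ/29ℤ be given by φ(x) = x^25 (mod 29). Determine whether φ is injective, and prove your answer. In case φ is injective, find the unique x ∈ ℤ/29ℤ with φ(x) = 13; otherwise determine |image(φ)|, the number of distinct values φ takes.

5

Since 29 is prime, the nonzero elements of ℤ/29ℤ form a cyclic group of order 28.
As gcd(25, 28) = 1, raising to the 25th power is a bijection on this group: if x_1^25 ≡ x_2^25 then (x_1x_2^{−1})^25 = 1, and the only element of order dividing gcd(25, 28) = 1 is 1, so x_1 = x_2.
With φ(0) = 0 this makes φ injective on all of ℤ/29ℤ, hence bijective (finite equal-size domain and codomain). In particular φ is injective.
Since φ is injective, we find the preimage of 13. The inverse of x ↦ x^25 on (ℤ/29ℤ)^× is x ↦ x^9, because 25·9 = 225 = 8·28 + 1 ≡ 1 (mod 28) and x^{28} = 1 for x ≠ 0 (Fermat). So φ⁻¹(13) = 13^9 mod 29.
Repeated squaring mod 29: 13^1 ≡ 13, 13^2 ≡ 13² = 169 ≡ 24, 13^4 ≡ 24² = 576 ≡ 25, 13^8 ≡ 25² = 625 ≡ 16. Since 9 = 8 + 1, 13^9 ≡ 16·13: 16·13 = 208 ≡ 5. So 13^9 ≡ 5 (mod 29).
Hence φ⁻¹(13) = 5.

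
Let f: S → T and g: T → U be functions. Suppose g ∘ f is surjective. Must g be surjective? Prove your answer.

surjective

Let c ∈ U. Since g ∘ f is surjective, some a ∈ S has g(f(a)) = c. Then b = f(a) ∈ T satisfies g(b) = c. So g is surjective.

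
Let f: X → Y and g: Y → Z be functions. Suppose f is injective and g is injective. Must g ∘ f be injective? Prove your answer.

Suppose (g ∘ f)(s) = (g ∘ f)(t), i.e. g(f(s)) = g(f(t)).
Since g is injective, f(s) = f(t). Since f is injective, s = t. So g ∘ f is injective.

injective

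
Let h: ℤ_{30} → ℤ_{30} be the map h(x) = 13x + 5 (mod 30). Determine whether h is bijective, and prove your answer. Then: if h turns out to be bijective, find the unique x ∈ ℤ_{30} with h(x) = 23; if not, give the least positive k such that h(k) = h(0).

If h(u) = h(v), then 13u ≡ 13v (mod 30). Because gcd(13, 30) = 1, we may cancel 13 to get u ≡ v (mod 30).
We now compute 13⁻¹ mod 30 explicitly. Euclid's algorithm: 30 = 2·13 + 4, 13 = 3·4 + 1; back-substituting gives 1 = 7·13 − 3·30, so 13⁻¹ ≡ 7 (mod 30).
Then y ↦ 7(y − 5) is a two-sided inverse to h, so every y ∈ ℤ_{30} has a preimage.
Thus h is bijective.
Since h is bijective, we find h⁻¹(23): we need 13x ≡ 23 − 5 ≡ 18 (mod 30). Using 13⁻¹ = 7: x ≡ 7·18 = 126 = 4·30 + 6, so x = 6.
Check: h(6) = 13·6 + 5 = 83 = 2·30 + 23 ≡ 23 (mod 30).

6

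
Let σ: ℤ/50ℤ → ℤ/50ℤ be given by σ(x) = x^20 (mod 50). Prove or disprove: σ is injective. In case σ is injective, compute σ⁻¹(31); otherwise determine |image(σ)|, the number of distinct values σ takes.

σ(1) = 1^20 = 1.
σ(3): Repeated squaring mod 50: 3^1 ≡ 3, 3^2 ≡ 3² = 9, 3^4 ≡ 9² = 81 ≡ 31, 3^8 ≡ 31² = 961 ≡ 11, 3^16 ≡ 11² = 121 ≡ 21. Since 20 = 16 + 4, 3^20 ≡ 21·31: 21·31 = 651 ≡ 1. So 3^20 ≡ 1 (mod 50).
So σ(1) = σ(3) = 1 while 1 ≠ 3, hence σ is not injective.
Since σ is not injective, we determine |image(σ)|. Computing x^20 mod 50 for each x (by repeated squaring, reducing mod 50 at every step), the values σ(0), σ(1), …, σ(49) are: 0, 1, 26, 1, 26, 25, 26, 1, 26, 1, 0, 1, 26, 1, 26, 25, 26, 1, 26, 1, 0, 1, 26, 1, 26, 25, 26, 1, 26, 1, 0, 1, 26, 1, 26, 25, 26, 1, 26, 1, 0, 1, 26, 1, 26, 25, 26, 1, 26, 1.
The distinct values are {0, 1, 25, 26}; there are 4 of them.

4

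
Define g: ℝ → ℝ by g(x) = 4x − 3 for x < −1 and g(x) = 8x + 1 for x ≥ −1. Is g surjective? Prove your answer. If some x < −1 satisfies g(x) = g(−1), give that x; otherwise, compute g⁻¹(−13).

-5/2

Both pieces are strictly increasing (slopes 4 and 8), so each is injective on its own interval.
The left piece maps (−∞, −1) onto (−∞, −7); the right piece maps [−1, ∞) onto [−7, ∞).
These images together cover ℝ, so g is surjective.
Because the two images are disjoint, no x < −1 has g(x) = g(−1), so we compute g⁻¹(−13): −13 lies in (−∞, −7), so solve 4x − 3 = −13: x = (−13 + 3)/4 = −5/2.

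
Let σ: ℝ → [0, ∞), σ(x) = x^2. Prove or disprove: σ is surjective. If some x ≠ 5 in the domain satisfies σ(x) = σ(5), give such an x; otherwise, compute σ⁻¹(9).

-5

For any y ∈ [0, ∞), x = y^{1/2} ∈ ℝ satisfies x^2 = y, so σ is surjective.
For the follow-up, such an x exists: taking x = −5 ∈ ℝ gives σ(−5) = 25 = σ(5) with −5 ≠ 5.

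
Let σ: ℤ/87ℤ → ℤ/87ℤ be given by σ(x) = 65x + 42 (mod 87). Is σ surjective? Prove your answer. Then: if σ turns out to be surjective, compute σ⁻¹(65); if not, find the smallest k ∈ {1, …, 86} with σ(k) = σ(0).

Since gcd(65, 87) = 1, 65 is invertible modulo 87. Euclid's algorithm: 87 = 1·65 + 22, 65 = 2·22 + 21, 22 = 1·21 + 1; back-substituting gives 1 = 83·65 − 62·87, so 65⁻¹ ≡ 83 (mod 87).
Then y ↦ 83(y − 42) is a two-sided inverse to σ, so every y ∈ ℤ/87ℤ has a preimage.
So σ is surjective.
Since σ is surjective, we compute σ⁻¹(65): solve 65x + 42 ≡ 65 (mod 87), i.e. 65x ≡ 23 (mod 87).
Multiplying by 65⁻¹ = 83 gives x ≡ 83·23 = 1909 = 21·87 + 82 ≡ 82 (mod 87).
Check: σ(82) = 65·82 + 42 = 5372 = 61·87 + 65 ≡ 65 (mod 87).

82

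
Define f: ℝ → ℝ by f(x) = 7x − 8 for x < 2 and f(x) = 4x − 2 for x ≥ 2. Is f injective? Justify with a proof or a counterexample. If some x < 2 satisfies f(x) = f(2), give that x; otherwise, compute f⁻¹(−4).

Both pieces are strictly increasing (slopes 7 and 4), so each is injective on its own interval.
The left piece maps (−∞, 2) onto (−∞, 6); the right piece maps [2, ∞) onto [6, ∞).
These images are disjoint, so no value is attained by both pieces. Hence f is injective.
Because the two images are disjoint, no x < 2 has f(x) = f(2), so we compute f⁻¹(−4): −4 lies in (−∞, 6), so solve 7x − 8 = −4: x = (−4 + 8)/7 = 4/7.

4/7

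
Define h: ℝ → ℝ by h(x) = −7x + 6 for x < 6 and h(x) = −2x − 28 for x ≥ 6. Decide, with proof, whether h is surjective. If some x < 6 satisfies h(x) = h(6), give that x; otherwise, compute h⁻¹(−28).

34/7

Both pieces are strictly decreasing (slopes −7 and −2), so each is injective on its own interval.
The left piece maps (−∞, 6) onto (−36, ∞); the right piece maps [6, ∞) onto (−∞, −40].
The union (−36, ∞) ∪ (−∞, −40] omits the interval between −36 and −40; in particular −36 has no preimage. So h is not surjective.
Because the two images are disjoint, no x < 6 has h(x) = h(6), so we compute h⁻¹(−28): −28 lies in (−36, ∞), so solve −7x + 6 = −28: x = (−28 − 6)/(−7) = 34/7.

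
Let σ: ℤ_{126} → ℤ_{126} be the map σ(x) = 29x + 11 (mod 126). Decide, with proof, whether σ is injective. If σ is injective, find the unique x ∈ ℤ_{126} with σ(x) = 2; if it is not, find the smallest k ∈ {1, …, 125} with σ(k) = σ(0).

117

By definition, injectivity means: for all a, b in the domain, σ(a) = σ(b) implies a = b.
If σ(a) = σ(b), then 29a ≡ 29b (mod 126). Because gcd(29, 126) = 1, we may cancel 29 to get a ≡ b (mod 126).
Therefore σ is injective.
We now compute 29⁻¹ mod 126 explicitly. Euclid's algorithm: 126 = 4·29 + 10, 29 = 2·10 + 9, 10 = 1·9 + 1; back-substituting gives 1 = 113·29 − 26·126, so 29⁻¹ ≡ 113 (mod 126).
Since σ is injective, we find σ⁻¹(2): we need 29x ≡ 2 − 11 ≡ 117 (mod 126). Using 29⁻¹ = 113: x ≡ 113·117 = 13221 = 104·126 + 117, so x = 117.
Check: σ(117) = 29·117 + 11 = 3404 = 27·126 + 2 ≡ 2 (mod 126).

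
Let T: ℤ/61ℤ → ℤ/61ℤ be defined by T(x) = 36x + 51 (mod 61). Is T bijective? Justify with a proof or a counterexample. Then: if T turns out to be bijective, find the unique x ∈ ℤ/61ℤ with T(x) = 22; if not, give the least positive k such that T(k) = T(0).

Recall: injectivity means: for all u, v in the domain, T(u) = T(v) implies u = v.
If T(u) = T(v), then 36u ≡ 36v (mod 61). Because gcd(36, 61) = 1, we may cancel 36 to get u ≡ v (mod 61).
We now compute 36⁻¹ mod 61 explicitly. Euclid's algorithm: 61 = 1·36 + 25, 36 = 1·25 + 11, 25 = 2·11 + 3, 11 = 3·3 + 2, 3 = 1·2 + 1; back-substituting gives 1 = 39·36 − 23·61, so 36⁻¹ ≡ 39 (mod 61).
For any y ∈ ℤ/61ℤ, x = 39(y − 51) mod 61 satisfies T(x) = 36·39(y − 51) + 51 ≡ y (since 36·39 ≡ 1 mod 61). So every y has a preimage.
Therefore T is bijective.
Since T is bijective, we find T⁻¹(22): we need 36x ≡ 22 − 51 ≡ 32 (mod 61). Using 36⁻¹ = 39: x ≡ 39·32 = 1248 = 20·61 + 28, so x = 28.
Check: T(28) = 36·28 + 51 = 1059 = 17·61 + 22 ≡ 22 (mod 61).

28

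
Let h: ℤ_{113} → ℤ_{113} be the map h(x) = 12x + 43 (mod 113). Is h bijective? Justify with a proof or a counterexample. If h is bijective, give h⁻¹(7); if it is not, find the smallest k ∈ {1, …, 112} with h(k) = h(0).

If h(u) = h(v), then 12u ≡ 12v (mod 113). Because gcd(12, 113) = 1, we may cancel 12 to get u ≡ v (mod 113).
We now compute 12⁻¹ mod 113 explicitly. Euclid's algorithm: 113 = 9·12 + 5, 12 = 2·5 + 2, 5 = 2·2 + 1; back-substituting gives 1 = 66·12 − 7·113, so 12⁻¹ ≡ 66 (mod 113).
For any y ∈ ℤ_{113}, x = 66(y − 43) mod 113 satisfies h(x) = 12·66(y − 43) + 43 ≡ y (since 12·66 ≡ 1 mod 113). So every y has a preimage.
Hence h is bijective.
Since h is bijective, we find h⁻¹(7): we need 12x ≡ 7 − 43 ≡ 77 (mod 113). Using 12⁻¹ = 66: x ≡ 66·77 = 5082 = 44·113 + 110, so x = 110.
Check: h(110) = 12·110 + 43 = 1363 = 12·113 + 7 ≡ 7 (mod 113).

110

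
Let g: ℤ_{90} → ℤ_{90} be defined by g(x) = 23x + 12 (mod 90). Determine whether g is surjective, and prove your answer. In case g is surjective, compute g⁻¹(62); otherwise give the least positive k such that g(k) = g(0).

10

Since gcd(23, 90) = 1, 23 is invertible modulo 90. Euclid's algorithm: 90 = 3·23 + 21, 23 = 1·21 + 2, 21 = 10·2 + 1; back-substituting gives 1 = 47·23 − 12·90, so 23⁻¹ ≡ 47 (mod 90).
Then y ↦ 47(y − 12) is a two-sided inverse to g, so every y ∈ ℤ_{90} has a preimage.
Hence g is surjective.
Since g is surjective, we find g⁻¹(62): we need 23x ≡ 62 − 12 ≡ 50 (mod 90). Using 23⁻¹ = 47: x ≡ 47·50 = 2350 = 26·90 + 10, so x = 10.
Check: g(10) = 23·10 + 12 = 242 = 2·90 + 62 ≡ 62 (mod 90).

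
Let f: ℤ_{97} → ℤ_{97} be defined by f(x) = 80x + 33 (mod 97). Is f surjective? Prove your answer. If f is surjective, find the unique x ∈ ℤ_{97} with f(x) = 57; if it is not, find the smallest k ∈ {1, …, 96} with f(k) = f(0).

Since gcd(80, 97) = 1, 80 is invertible modulo 97. Euclid's algorithm: 97 = 1·80 + 17, 80 = 4·17 + 12, 17 = 1·12 + 5, 12 = 2·5 + 2, 5 = 2·2 + 1; back-substituting gives 1 = 57·80 − 47·97, so 80⁻¹ ≡ 57 (mod 97).
Then y ↦ 57(y − 33) is a two-sided inverse to f, so every y ∈ ℤ_{97} has a preimage.
Therefore f is surjective.
Since f is surjective, we compute f⁻¹(57): solve 80x + 33 ≡ 57 (mod 97), i.e. 80x ≡ 24 (mod 97).
Multiplying by 80⁻¹ = 57 gives x ≡ 57·24 = 1368 = 14·97 + 10 ≡ 10 (mod 97).
Check: f(10) = 80·10 + 33 = 833 = 8·97 + 57 ≡ 57 (mod 97).

10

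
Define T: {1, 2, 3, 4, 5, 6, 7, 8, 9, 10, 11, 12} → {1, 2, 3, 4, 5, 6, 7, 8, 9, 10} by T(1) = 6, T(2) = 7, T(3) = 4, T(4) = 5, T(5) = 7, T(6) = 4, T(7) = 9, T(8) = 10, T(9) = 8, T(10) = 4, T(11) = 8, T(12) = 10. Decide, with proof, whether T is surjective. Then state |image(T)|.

No element maps to 1, so T is not surjective.
The image of T is {4, 5, 6, 7, 8, 9, 10}, which has 7 elements.

7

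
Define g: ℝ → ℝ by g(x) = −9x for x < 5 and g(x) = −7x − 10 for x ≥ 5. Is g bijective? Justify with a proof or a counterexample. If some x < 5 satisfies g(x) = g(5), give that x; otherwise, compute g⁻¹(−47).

Both pieces are strictly decreasing (slopes −9 and −7), so each is injective on its own interval.
The left piece maps (−∞, 5) onto (−45, ∞); the right piece maps [5, ∞) onto (−∞, −45].
Since −45 = −45, the images partition ℝ: g is injective and surjective, hence bijective.
Because the two images are disjoint, no x < 5 has g(x) = g(5), so we compute g⁻¹(−47): −47 lies in (−∞, −45], so solve −7x − 10 = −47: x = (−47 + 10)/(−7) = 37/7.

37/7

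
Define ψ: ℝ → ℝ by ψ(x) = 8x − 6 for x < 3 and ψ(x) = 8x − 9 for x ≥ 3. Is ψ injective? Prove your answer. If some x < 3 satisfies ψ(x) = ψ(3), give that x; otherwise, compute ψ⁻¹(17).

21/8

Both pieces are strictly increasing (slopes 8 and 8), so each is injective on its own interval.
The left piece maps (−∞, 3) onto (−∞, 18); the right piece maps [3, ∞) onto [15, ∞).
These images overlap. In particular ψ(3) = 15 (right piece), and solving 8x − 6 = 15 on the left piece gives x = 21/8 < 3.
So ψ(21/8) = ψ(3) with 21/8 ≠ 3, and ψ is not injective. This x = 21/8 is the requested value below 3.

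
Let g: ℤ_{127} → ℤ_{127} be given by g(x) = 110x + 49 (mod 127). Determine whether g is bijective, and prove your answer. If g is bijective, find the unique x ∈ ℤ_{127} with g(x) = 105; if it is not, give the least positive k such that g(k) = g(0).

If g(x_1) = g(x_2), then 110x_1 ≡ 110x_2 (mod 127). Because gcd(110, 127) = 1, we may cancel 110 to get x_1 ≡ x_2 (mod 127).
We now compute 110⁻¹ mod 127 explicitly. Euclid's algorithm: 127 = 1·110 + 17, 110 = 6·17 + 8, 17 = 2·8 + 1; back-substituting gives 1 = 112·110 − 97·127, so 110⁻¹ ≡ 112 (mod 127).
Then y ↦ 112(y − 49) is a two-sided inverse to g, so every y ∈ ℤ_{127} has a preimage.
Hence g is bijective.
Since g is bijective, we find g⁻¹(105): we need 110x ≡ 105 − 49 ≡ 56 (mod 127). Using 110⁻¹ = 112: x ≡ 112·56 = 6272 = 49·127 + 49, so x = 49.
Check: g(49) = 110·49 + 49 = 5439 = 42·127 + 105 ≡ 105 (mod 127).

49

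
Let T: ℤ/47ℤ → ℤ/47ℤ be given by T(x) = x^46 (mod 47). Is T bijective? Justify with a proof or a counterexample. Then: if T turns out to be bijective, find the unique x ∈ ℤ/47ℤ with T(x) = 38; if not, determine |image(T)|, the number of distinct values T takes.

T(1) = 1^46 = 1.
T(2): Repeated squaring mod 47: 2^1 ≡ 2, 2^2 ≡ 2² = 4, 2^4 ≡ 4² = 16, 2^8 ≡ 16² = 256 ≡ 21, 2^16 ≡ 21² = 441 ≡ 18, 2^32 ≡ 18² = 324 ≡ 42. Since 46 = 32 + 8 + 4 + 2, 2^46 ≡ 42·21·16·4: 42·21 = 882 ≡ 36, then 36·16 = 576 ≡ 12, then 12·4 = 48 ≡ 1. So 2^46 ≡ 1 (mod 47).
So T(1) = T(2) = 1 while 1 ≠ 2, thus T is not injective, hence not bijective.
Since T is not bijective, we determine |image(T)|. Computing x^46 mod 47 for each x (by repeated squaring, reducing mod 47 at every step), the values T(0), T(1), …, T(46) are: 0, 1, 1, 1, 1, 1, 1, 1, 1, 1, 1, 1, 1, 1, 1, 1, 1, 1, 1, 1, 1, 1, 1, 1, 1, 1, 1, 1, 1, 1, 1, 1, 1, 1, 1, 1, 1, 1, 1, 1, 1, 1, 1, 1, 1, 1, 1.
The distinct values are {0, 1}; there are 2 of them.

2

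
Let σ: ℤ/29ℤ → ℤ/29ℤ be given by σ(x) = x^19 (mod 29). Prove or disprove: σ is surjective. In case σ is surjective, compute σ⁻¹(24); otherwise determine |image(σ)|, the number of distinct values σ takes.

Since 29 is prime, the nonzero elements of ℤ/29ℤ form a cyclic group of order 28.
As gcd(19, 28) = 1, raising to the 19th power is a bijection on this group: if x_1^19 ≡ x_2^19 then (x_1x_2^{−1})^19 = 1, and the only element of order dividing gcd(19, 28) = 1 is 1, so x_1 = x_2.
With σ(0) = 0 this makes σ injective on all of ℤ/29ℤ, hence bijective (finite equal-size domain and codomain). In particular σ is surjective.
Since σ is surjective, we find the preimage of 24. The inverse of x ↦ x^19 on (ℤ/29ℤ)^× is x ↦ x^3, because 19·3 = 57 = 2·28 + 1 ≡ 1 (mod 28) and x^{28} = 1 for x ≠ 0 (Fermat). So σ⁻¹(24) = 24^3 mod 29.
Repeated squaring mod 29: 24^1 ≡ 24, 24^2 ≡ 24² = 576 ≡ 25. Since 3 = 2 + 1, 24^3 ≡ 25·24: 25·24 = 600 ≡ 20. So 24^3 ≡ 20 (mod 29).
Hence σ⁻¹(24) = 20.

20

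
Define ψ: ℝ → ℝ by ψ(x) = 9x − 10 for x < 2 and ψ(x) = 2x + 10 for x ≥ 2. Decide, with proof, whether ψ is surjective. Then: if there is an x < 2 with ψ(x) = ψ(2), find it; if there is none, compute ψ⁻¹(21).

11/2

Both pieces are strictly increasing (slopes 9 and 2), so each is injective on its own interval.
The left piece maps (−∞, 2) onto (−∞, 8); the right piece maps [2, ∞) onto [14, ∞).
The union (−∞, 8) ∪ [14, ∞) omits the interval between 8 and 14; in particular 8 has no preimage. So ψ is not surjective.
Because the two images are disjoint, no x < 2 has ψ(x) = ψ(2), so we compute ψ⁻¹(21): 21 lies in [14, ∞), so solve 2x + 10 = 21: x = (21 − 10)/2 = 11/2.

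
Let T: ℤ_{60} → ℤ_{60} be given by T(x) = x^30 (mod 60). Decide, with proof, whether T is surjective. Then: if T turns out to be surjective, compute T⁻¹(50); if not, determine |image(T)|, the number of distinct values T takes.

12

T(2): Repeated squaring mod 60: 2^1 ≡ 2, 2^2 ≡ 2² = 4, 2^4 ≡ 4² = 16, 2^8 ≡ 16² = 256 ≡ 16, 2^16 ≡ 16² = 256 ≡ 16. Since 30 = 16 + 8 + 4 + 2, 2^30 ≡ 16·16·16·4: 16·16 = 256 ≡ 16, then 16·16 = 256 ≡ 16, then 16·4 = 64 ≡ 4. So 2^30 ≡ 4 (mod 60).
T(8): Repeated squaring mod 60: 8^1 ≡ 8, 8^2 ≡ 8² = 64 ≡ 4, 8^4 ≡ 4² = 16, 8^8 ≡ 16² = 256 ≡ 16, 8^16 ≡ 16² = 256 ≡ 16. Since 30 = 16 + 8 + 4 + 2, 8^30 ≡ 16·16·16·4: 16·16 = 256 ≡ 16, then 16·16 = 256 ≡ 16, then 16·4 = 64 ≡ 4. So 8^30 ≡ 4 (mod 60).
So T(2) = T(8) = 4 while 2 ≠ 8, hence T is not injective.
A non-injective map from the 60-element set ℤ_{60} to itself takes at most 59 distinct values, so it cannot be surjective. Therefore T is not surjective.
Since T is not surjective, we determine |image(T)|. Computing x^30 mod 60 for each x (by repeated squaring, reducing mod 60 at every step), the values T(0), T(1), …, T(59) are: 0, 1, 4, 9, 16, 25, 36, 49, 4, 21, 40, 1, 24, 49, 16, 45, 16, 49, 24, 1, 40, 21, 4, 49, 36, 25, 16, 9, 4, 1, 0, 1, 4, 9, 16, 25, 36, 49, 4, 21, 40, 1, 24, 49, 16, 45, 16, 49, 24, 1, 40, 21, 4, 49, 36, 25, 16, 9, 4, 1.
The distinct values are {0, 1, 4, 9, 16, 21, 24, 25, 36, 40, 45, 49}; there are 12 of them.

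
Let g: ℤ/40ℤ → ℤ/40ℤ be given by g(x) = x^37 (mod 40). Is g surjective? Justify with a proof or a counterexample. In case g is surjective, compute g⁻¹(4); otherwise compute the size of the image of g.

25

g(0) = 0^37 = 0.
g(10): Repeated squaring mod 40: 10^1 ≡ 10, 10^2 ≡ 10² = 100 ≡ 20, 10^4 ≡ 20² = 400 ≡ 0, 10^8 ≡ 0² = 0, 10^16 ≡ 0² = 0, 10^32 ≡ 0² = 0. Since 37 = 32 + 4 + 1, 10^37 ≡ 0·0·10: 0·0 = 0, then 0·10 = 0. So 10^37 ≡ 0 (mod 40).
So g(0) = g(10) = 0 while 0 ≠ 10, thus g is not injective.
A non-injective map from the 40-element set ℤ/40ℤ to itself takes at most 39 distinct values, so it cannot be surjective. Hence g is not surjective.
Since g is not surjective, we determine |image(g)|. Computing x^37 mod 40 for each x (by repeated squaring, reducing mod 40 at every step), the values g(0), g(1), …, g(39) are: 0, 1, 32, 3, 24, 5, 16, 7, 8, 9, 0, 11, 32, 13, 24, 15, 16, 17, 8, 19, 0, 21, 32, 23, 24, 25, 16, 27, 8, 29, 0, 31, 32, 33, 24, 35, 16, 37, 8, 39.
The distinct values are {0, 1, 3, 5, 7, 8, 9, 11, 13, 15, 16, 17, 19, 21, 23, 24, 25, 27, 29, 31, 32, 33, 35, 37, 39}; there are 25 of them.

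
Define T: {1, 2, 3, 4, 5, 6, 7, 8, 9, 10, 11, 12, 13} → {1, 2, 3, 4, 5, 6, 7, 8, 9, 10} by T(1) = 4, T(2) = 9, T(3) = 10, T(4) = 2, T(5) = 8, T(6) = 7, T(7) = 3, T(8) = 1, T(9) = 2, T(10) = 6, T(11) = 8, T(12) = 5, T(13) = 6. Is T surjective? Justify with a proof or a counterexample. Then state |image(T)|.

10

Every element of the codomain has a preimage: 1 = T(8), 2 = T(4), 3 = T(7), 4 = T(1), 5 = T(12), 6 = T(10), 7 = T(6), 8 = T(5), 9 = T(2), 10 = T(3).
Hence T is surjective.
The image of T is {1, 2, 3, 4, 5, 6, 7, 8, 9, 10}, which has 10 elements.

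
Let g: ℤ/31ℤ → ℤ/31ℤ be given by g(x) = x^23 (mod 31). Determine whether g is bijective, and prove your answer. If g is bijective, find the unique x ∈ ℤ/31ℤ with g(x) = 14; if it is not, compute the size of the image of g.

10

Since 31 is prime, the nonzero elements of ℤ/31ℤ form a cyclic group of order 30.
As gcd(23, 30) = 1, raising to the 23rd power is a bijection on this group: if s^23 ≡ t^23 then (st^{−1})^23 = 1, and the only element of order dividing gcd(23, 30) = 1 is 1, so s = t.
With g(0) = 0 this makes g injective on all of ℤ/31ℤ, hence bijective (finite equal-size domain and codomain). In particular g is bijective.
Since g is bijective, we find the preimage of 14. The inverse of x ↦ x^23 on (ℤ/31ℤ)^× is x ↦ x^17, because 23·17 = 391 = 13·30 + 1 ≡ 1 (mod 30) and x^{30} = 1 for x ≠ 0 (Fermat). So g⁻¹(14) = 14^17 mod 31.
Repeated squaring mod 31: 14^1 ≡ 14, 14^2 ≡ 14² = 196 ≡ 10, 14^4 ≡ 10² = 100 ≡ 7, 14^8 ≡ 7² = 49 ≡ 18, 14^16 ≡ 18² = 324 ≡ 14. Since 17 = 16 + 1, 14^17 ≡ 14·14: 14·14 = 196 ≡ 10. So 14^17 ≡ 10 (mod 31).
Hence g⁻¹(14) = 10.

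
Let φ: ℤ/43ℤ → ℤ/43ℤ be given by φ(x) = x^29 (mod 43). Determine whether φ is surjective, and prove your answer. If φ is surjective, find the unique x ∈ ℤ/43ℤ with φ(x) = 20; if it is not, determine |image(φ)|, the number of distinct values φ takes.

34

Since 43 is prime, the nonzero elements of ℤ/43ℤ form a cyclic group of order 42.
As gcd(29, 42) = 1, raising to the 29th power is a bijection on this group: if a^29 ≡ b^29 then (ab^{−1})^29 = 1, and the only element of order dividing gcd(29, 42) = 1 is 1, so a = b.
With φ(0) = 0 this makes φ injective on all of ℤ/43ℤ, hence bijective (finite equal-size domain and codomain). In particular φ is surjective.
Since φ is surjective, we find the preimage of 20. The inverse of x ↦ x^29 on (ℤ/43ℤ)^× is x ↦ x^29, because 29·29 = 841 = 20·42 + 1 ≡ 1 (mod 42) and x^{42} = 1 for x ≠ 0 (Fermat). So φ⁻¹(20) = 20^29 mod 43.
Repeated squaring mod 43: 20^1 ≡ 20, 20^2 ≡ 20² = 400 ≡ 13, 20^4 ≡ 13² = 169 ≡ 40, 20^8 ≡ 40² = 1600 ≡ 9, 20^16 ≡ 9² = 81 ≡ 38. Since 29 = 16 + 8 + 4 + 1, 20^29 ≡ 38·9·40·20: 38·9 = 342 ≡ 41, then 41·40 = 1640 ≡ 6, then 6·20 = 120 ≡ 34. So 20^29 ≡ 34 (mod 43).
Hence φ⁻¹(20) = 34.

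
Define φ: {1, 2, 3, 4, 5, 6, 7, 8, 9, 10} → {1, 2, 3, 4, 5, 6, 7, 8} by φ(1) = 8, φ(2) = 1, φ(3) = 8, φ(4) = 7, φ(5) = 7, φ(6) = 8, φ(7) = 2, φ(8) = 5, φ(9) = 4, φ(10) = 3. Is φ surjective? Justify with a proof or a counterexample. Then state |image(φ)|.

7

No element maps to 6, so φ is not surjective.
The image of φ is {1, 2, 3, 4, 5, 7, 8}, which has 7 elements.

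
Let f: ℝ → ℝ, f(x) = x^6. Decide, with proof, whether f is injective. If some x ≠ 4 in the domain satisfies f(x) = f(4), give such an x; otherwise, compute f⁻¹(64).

-4

f(4) = 4096 = (−4)^6 = f(−4) (since 6 is even), with 4 ≠ −4. So f is not injective.
For the follow-up, such an x exists: taking x = −4 ∈ ℝ gives f(−4) = 4096 = f(4) with −4 ≠ 4.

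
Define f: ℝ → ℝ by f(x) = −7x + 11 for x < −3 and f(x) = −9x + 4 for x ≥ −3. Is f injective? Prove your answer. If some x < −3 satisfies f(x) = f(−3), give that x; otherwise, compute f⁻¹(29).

Both pieces are strictly decreasing (slopes −7 and −9), so each is injective on its own interval.
The left piece maps (−∞, −3) onto (32, ∞); the right piece maps [−3, ∞) onto (−∞, 31].
These images are disjoint, so no value is attained by both pieces. Thus f is injective.
Because the two images are disjoint, no x < −3 has f(x) = f(−3), so we compute f⁻¹(29): 29 lies in (−∞, 31], so solve −9x + 4 = 29: x = (29 − 4)/(−9) = −25/9.

-25/9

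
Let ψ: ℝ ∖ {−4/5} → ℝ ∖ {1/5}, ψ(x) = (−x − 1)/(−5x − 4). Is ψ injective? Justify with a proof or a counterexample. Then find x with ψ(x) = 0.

-1

Suppose ψ(a) = ψ(b). Cross-multiplying: (−a − 1)(−5b − 4) = (−b − 1)(−5a − 4).
Expanding both sides and cancelling the symmetric terms leaves −1·(a − b) = 0. Since −1 ≠ 0, a = b. Thus ψ is injective.
Solving ψ(x) = 0: cross-multiplying gives −x − 1 = 0(−5x − 4), which rearranges to −1x = 1, so x = −1.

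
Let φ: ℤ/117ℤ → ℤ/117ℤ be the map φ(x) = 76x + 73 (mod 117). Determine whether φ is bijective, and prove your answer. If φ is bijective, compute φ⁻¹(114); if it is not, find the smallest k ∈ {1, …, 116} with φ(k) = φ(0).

116

If φ(u) = φ(v), then 76u ≡ 76v (mod 117). Because gcd(76, 117) = 1, we may cancel 76 to get u ≡ v (mod 117).
We now compute 76⁻¹ mod 117 explicitly. Euclid's algorithm: 117 = 1·76 + 41, 76 = 1·41 + 35, 41 = 1·35 + 6, 35 = 5·6 + 5, 6 = 1·5 + 1; back-substituting gives 1 = 97·76 − 63·117, so 76⁻¹ ≡ 97 (mod 117).
For any y ∈ ℤ/117ℤ, x = 97(y − 73) mod 117 satisfies φ(x) = 76·97(y − 73) + 73 ≡ y (since 76·97 ≡ 1 mod 117). So every y has a preimage.
Therefore φ is bijective.
Since φ is bijective, we find φ⁻¹(114): we need 76x ≡ 114 − 73 ≡ 41 (mod 117). Using 76⁻¹ = 97: x ≡ 97·41 = 3977 = 33·117 + 116, so x = 116.
Check: φ(116) = 76·116 + 73 = 8889 = 75·117 + 114 ≡ 114 (mod 117).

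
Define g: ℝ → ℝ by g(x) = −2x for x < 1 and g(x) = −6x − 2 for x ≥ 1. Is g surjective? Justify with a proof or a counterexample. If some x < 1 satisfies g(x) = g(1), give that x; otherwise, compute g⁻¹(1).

-1/2

Both pieces are strictly decreasing (slopes −2 and −6), so each is injective on its own interval.
The left piece maps (−∞, 1) onto (−2, ∞); the right piece maps [1, ∞) onto (−∞, −8].
The union (−2, ∞) ∪ (−∞, −8] omits the interval between −2 and −8; in particular −2 has no preimage. So g is not surjective.
Because the two images are disjoint, no x < 1 has g(x) = g(1), so we compute g⁻¹(1): 1 lies in (−2, ∞), so solve −2x = 1: x = (1 − 0)/(−2) = −1/2.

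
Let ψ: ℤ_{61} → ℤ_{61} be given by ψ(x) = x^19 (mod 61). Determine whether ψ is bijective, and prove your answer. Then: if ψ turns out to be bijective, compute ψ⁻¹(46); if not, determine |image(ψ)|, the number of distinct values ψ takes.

5

Since 61 is prime, the nonzero elements of ℤ_{61} form a cyclic group of order 60.
As gcd(19, 60) = 1, raising to the 19th power is a bijection on this group: if a^19 ≡ b^19 then (ab^{−1})^19 = 1, and the only element of order dividing gcd(19, 60) = 1 is 1, so a = b.
With ψ(0) = 0 this makes ψ injective on all of ℤ_{61}, hence bijective (finite equal-size domain and codomain). In particular ψ is bijective.
Since ψ is bijective, we find the preimage of 46. The inverse of x ↦ x^19 on (ℤ_{61})^× is x ↦ x^19, because 19·19 = 361 = 6·60 + 1 ≡ 1 (mod 60) and x^{60} = 1 for x ≠ 0 (Fermat). So ψ⁻¹(46) = 46^19 mod 61.
Repeated squaring mod 61: 46^1 ≡ 46, 46^2 ≡ 46² = 2116 ≡ 42, 46^4 ≡ 42² = 1764 ≡ 56, 46^8 ≡ 56² = 3136 ≡ 25, 46^16 ≡ 25² = 625 ≡ 15. Since 19 = 16 + 2 + 1, 46^19 ≡ 15·42·46: 15·42 = 630 ≡ 20, then 20·46 = 920 ≡ 5. So 46^19 ≡ 5 (mod 61).
Hence ψ⁻¹(46) = 5.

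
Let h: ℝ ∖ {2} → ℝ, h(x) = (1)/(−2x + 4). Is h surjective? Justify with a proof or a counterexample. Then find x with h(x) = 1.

3/2

If h(x) = 0, cross-multiplying gives −2(1) = 0(−2x + 4), which simplifies to −2 = 0 — false.  So 0 has no preimage and h is not surjective.
Solving h(x) = 1: cross-multiplying gives 1 = 1(−2x + 4), which rearranges to 2x = 3, so x = 3/2.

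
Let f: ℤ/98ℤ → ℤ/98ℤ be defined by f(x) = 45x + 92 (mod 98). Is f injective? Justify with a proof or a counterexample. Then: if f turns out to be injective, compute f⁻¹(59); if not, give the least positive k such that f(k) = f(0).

If f(a) = f(b), then 45a ≡ 45b (mod 98). Because gcd(45, 98) = 1, we may cancel 45 to get a ≡ b (mod 98).
So f is injective.
We now compute 45⁻¹ mod 98 explicitly. Euclid's algorithm: 98 = 2·45 + 8, 45 = 5·8 + 5, 8 = 1·5 + 3, 5 = 1·3 + 2, 3 = 1·2 + 1; back-substituting gives 1 = 61·45 − 28·98, so 45⁻¹ ≡ 61 (mod 98).
Since f is injective, we find f⁻¹(59): we need 45x ≡ 59 − 92 ≡ 65 (mod 98). Using 45⁻¹ = 61: x ≡ 61·65 = 3965 = 40·98 + 45, so x = 45.
Check: f(45) = 45·45 + 92 = 2117 = 21·98 + 59 ≡ 59 (mod 98).

45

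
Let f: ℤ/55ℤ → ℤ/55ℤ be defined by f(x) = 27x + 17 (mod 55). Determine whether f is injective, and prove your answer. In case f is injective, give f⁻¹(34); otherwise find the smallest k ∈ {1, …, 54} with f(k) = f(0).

21

Recall that f is injective if f(u) = f(v) implies u = v.
If f(u) = f(v), then 27u ≡ 27v (mod 55). Because gcd(27, 55) = 1, we may cancel 27 to get u ≡ v (mod 55).
So f is injective.
We now compute 27⁻¹ mod 55 explicitly. Euclid's algorithm: 55 = 2·27 + 1; back-substituting gives 1 = 53·27 − 26·55, so 27⁻¹ ≡ 53 (mod 55).
Since f is injective, we compute f⁻¹(34): solve 27x + 17 ≡ 34 (mod 55), i.e. 27x ≡ 17 (mod 55).
Multiplying by 27⁻¹ = 53 gives x ≡ 53·17 = 901 = 16·55 + 21 ≡ 21 (mod 55).
Check: f(21) = 27·21 + 17 = 584 = 10·55 + 34 ≡ 34 (mod 55).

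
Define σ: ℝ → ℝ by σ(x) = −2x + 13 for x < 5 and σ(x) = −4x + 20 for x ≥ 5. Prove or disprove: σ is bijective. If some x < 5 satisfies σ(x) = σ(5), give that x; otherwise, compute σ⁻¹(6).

7/2

Both pieces are strictly decreasing (slopes −2 and −4), so each is injective on its own interval.
The left piece maps (−∞, 5) onto (3, ∞); the right piece maps [5, ∞) onto (−∞, 0].
The images leave a gap (3 has no preimage), so σ is not surjective, hence not bijective.
Because the two images are disjoint, no x < 5 has σ(x) = σ(5), so we compute σ⁻¹(6): 6 lies in (3, ∞), so solve −2x + 13 = 6: x = (6 − 13)/(−2) = 7/2.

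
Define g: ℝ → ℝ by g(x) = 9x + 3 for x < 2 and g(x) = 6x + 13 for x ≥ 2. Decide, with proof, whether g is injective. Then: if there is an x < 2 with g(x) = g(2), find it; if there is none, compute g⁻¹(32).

Both pieces are strictly increasing (slopes 9 and 6), so each is injective on its own interval.
The left piece maps (−∞, 2) onto (−∞, 21); the right piece maps [2, ∞) onto [25, ∞).
These images are disjoint, so no value is attained by both pieces. So g is injective.
Because the two images are disjoint, no x < 2 has g(x) = g(2), so we compute g⁻¹(32): 32 lies in [25, ∞), so solve 6x + 13 = 32: x = (32 − 13)/6 = 19/6.

19/6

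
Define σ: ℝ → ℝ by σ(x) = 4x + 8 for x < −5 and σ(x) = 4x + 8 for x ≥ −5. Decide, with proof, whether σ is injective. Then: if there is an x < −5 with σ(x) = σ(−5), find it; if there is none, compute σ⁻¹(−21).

-29/4

Both pieces are strictly increasing (slopes 4 and 4), so each is injective on its own interval.
The left piece maps (−∞, −5) onto (−∞, −12); the right piece maps [−5, ∞) onto [−12, ∞).
These images are disjoint, so no value is attained by both pieces. Hence σ is injective.
Because the two images are disjoint, no x < −5 has σ(x) = σ(−5), so we compute σ⁻¹(−21): −21 lies in (−∞, −12), so solve 4x + 8 = −21: x = (−21 − 8)/4 = −29/4.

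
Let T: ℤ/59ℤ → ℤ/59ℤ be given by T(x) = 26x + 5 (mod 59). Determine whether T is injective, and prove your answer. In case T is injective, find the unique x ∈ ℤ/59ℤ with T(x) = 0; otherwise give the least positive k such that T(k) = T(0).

52

By definition, T is injective when T(u) = T(v) forces u = v.
If T(u) = T(v), then 26u ≡ 26v (mod 59). Because gcd(26, 59) = 1, we may cancel 26 to get u ≡ v (mod 59).
Therefore T is injective.
We now compute 26⁻¹ mod 59 explicitly. Euclid's algorithm: 59 = 2·26 + 7, 26 = 3·7 + 5, 7 = 1·5 + 2, 5 = 2·2 + 1; back-substituting gives 1 = 25·26 − 11·59, so 26⁻¹ ≡ 25 (mod 59).
Since T is injective, we find T⁻¹(0): we need 26x ≡ 0 − 5 ≡ 54 (mod 59). Using 26⁻¹ = 25: x ≡ 25·54 = 1350 = 22·59 + 52, so x = 52.
Check: T(52) = 26·52 + 5 = 1357 = 23·59 + 0 ≡ 0 (mod 59).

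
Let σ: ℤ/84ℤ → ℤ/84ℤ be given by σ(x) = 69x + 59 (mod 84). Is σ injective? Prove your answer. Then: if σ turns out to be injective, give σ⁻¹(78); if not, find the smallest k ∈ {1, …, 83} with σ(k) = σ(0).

Recall that σ is injective if σ(s) = σ(t) implies s = t.
We have gcd(69, 84) = 3 > 1. Taking s = 0 and t = 28: σ(0) = 59 and σ(28) = 69·28 + 59 = 1991 ≡ 59 (mod 84).
So σ(0) = σ(28) while 0 ≠ 28, hence σ is not injective.
Since σ is not injective, we find the least positive k with σ(k) = σ(0): this means 69k ≡ 0 (mod 84), i.e. 84 ∣ 69k. Since gcd(69, 84) = 3, dividing through by 3 this holds exactly when 28 ∣ 23k, and as gcd(23, 28) = 1, exactly when 28 ∣ k.
The smallest positive such k is 28.

28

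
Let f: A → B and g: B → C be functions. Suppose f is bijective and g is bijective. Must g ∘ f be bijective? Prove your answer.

bijective

Injectivity: if g(f(a)) = g(f(b)) then f(a) = f(b) (g injective) so a = b (f injective).
Surjectivity: for c ∈ C pick b with g(b) = c, then a with f(a) = b; then (g ∘ f)(a) = c.
So g ∘ f is bijective.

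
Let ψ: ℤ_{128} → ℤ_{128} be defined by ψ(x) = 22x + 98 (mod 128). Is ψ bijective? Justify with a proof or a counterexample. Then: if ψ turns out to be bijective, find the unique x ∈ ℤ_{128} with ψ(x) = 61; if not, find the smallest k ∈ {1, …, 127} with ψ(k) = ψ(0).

64

By definition, ψ is injective if ψ(x_1) = ψ(x_2) implies x_1 = x_2.
We have gcd(22, 128) = 2 > 1. Taking x_1 = 0 and x_2 = 64: ψ(0) = 98 and ψ(64) = 22·64 + 98 = 1506 ≡ 98 (mod 128).
So ψ(0) = ψ(64) while 0 ≠ 64, thus ψ is not injective, hence not bijective.
Since ψ is not bijective, we find the least positive k with ψ(k) = ψ(0): this means 22k ≡ 0 (mod 128), i.e. 128 ∣ 22k. Since gcd(22, 128) = 2, dividing through by 2 this holds exactly when 64 ∣ 11k, and as gcd(11, 64) = 1, exactly when 64 ∣ k.
The smallest positive such k is 64.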